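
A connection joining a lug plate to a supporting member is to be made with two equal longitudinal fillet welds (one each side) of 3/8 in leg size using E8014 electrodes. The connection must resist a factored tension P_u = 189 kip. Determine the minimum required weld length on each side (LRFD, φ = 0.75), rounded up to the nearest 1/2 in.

E80XX → F_EXX = 80 ksi.
Throat t_e = 0.707 × 0.375 = 0.2651 in.
φr_n = 0.75 × 0.6 × 80 × 0.2651 = 9.544 kip/in.
L_req = P_u / φr_n = 189 / 9.544 = 19.8 in total.
Per side: 19.8 / 2 = 9.901 in.
Round up → use L = 10 in on each side.

L = 10 in on each side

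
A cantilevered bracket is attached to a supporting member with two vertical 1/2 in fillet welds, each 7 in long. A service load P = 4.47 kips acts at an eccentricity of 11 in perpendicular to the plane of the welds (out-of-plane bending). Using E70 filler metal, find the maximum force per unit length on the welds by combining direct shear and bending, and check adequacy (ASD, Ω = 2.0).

f_max ≈ 3.03 kip/in; adequate

E70XX → F_EXX = 70 ksi.
L_w = 2 × 7 = 14 in; section modulus (unit throat) S = 2 × L²/6 = 16.33 in².
Direct shear f_v = P/L_w = 4.47/14 = 0.3193 kip/in.
Moment M = P × e = 4.47 × 11 = 49.17 kip·in; bending f_b = M/S = 3.01 kip/in.
f_max = √(f_v² + f_b²) = √(0.3193² + 3.01²) = 3.027 kip/in.
r_n/Ω = (1/2.0) × 0.6 × 70 × (0.707 × 0.5) = 7.423 kip/in → adequate.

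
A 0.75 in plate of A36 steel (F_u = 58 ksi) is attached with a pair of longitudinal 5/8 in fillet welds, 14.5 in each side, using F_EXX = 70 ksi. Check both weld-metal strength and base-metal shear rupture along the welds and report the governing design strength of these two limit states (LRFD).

t_e = 0.707 × 0.625 = 0.4419 in; L = 29 in.
Weld metal: φR_n = 0.75 × 0.6 × 70 × 0.4419 × 29 = 403.7 kip.
Base metal (shear rupture): φR_n = 0.75 × 0.6 × 58 × 0.75 × 29 = 567.7 kip.
Governing: weld metal.

φR_n ≈ 404 kip (weld metal governs)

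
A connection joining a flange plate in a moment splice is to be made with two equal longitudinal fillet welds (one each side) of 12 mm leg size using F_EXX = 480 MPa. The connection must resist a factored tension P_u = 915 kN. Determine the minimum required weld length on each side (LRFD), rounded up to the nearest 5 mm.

L = 250 mm on each side

Throat t_e = 0.707 × 12 = 8.484 mm.
φr_n = 0.75 × 0.6 × 480 × 8.484 × 10⁻³ = 1.833 kN/mm.
L_req = P_u / φr_n = 915 / 1.833 = 499.3 mm total.
Per side: 499.3 / 2 = 249.7 mm.
Round up → use L = 250 mm on each side.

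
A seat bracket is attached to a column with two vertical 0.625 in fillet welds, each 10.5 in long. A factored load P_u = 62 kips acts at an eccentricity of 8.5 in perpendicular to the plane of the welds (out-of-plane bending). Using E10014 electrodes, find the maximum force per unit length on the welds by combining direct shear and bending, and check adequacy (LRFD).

f_max ≈ 14.6 kip/in; adequate

E100XX → F_EXX = 100 ksi.
L_w = 2 × 10.5 = 21 in; section modulus (unit throat) S = 2 × L²/6 = 36.75 in².
Direct shear f_v = P/L_w = 62/21 = 2.952 kip/in.
Moment M = P × e = 62 × 8.5 = 527 kip·in; bending f_b = M/S = 14.34 kip/in.
f_max = √(f_v² + f_b²) = √(2.952² + 14.34²) = 14.64 kip/in.
φr_n = 0.75 × 0.6 × 100 × (0.707 × 0.625) = 19.88 kip/in → adequate.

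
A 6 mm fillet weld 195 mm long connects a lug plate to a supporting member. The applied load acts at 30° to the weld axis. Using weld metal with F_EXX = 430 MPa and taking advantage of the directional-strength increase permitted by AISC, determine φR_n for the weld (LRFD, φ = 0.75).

φR_n ≈ 188 kN

t_e = 0.707 × 6 = 4.242 mm; A_we = 4.242 × 195 = 827.2 mm².
Directional factor: 1.0 + 0.5 sin^1.5(30°) = 1.177.
F_nw = 0.6 × 430 × 1.177 = 303.6 MPa.
φR_n = 0.75 × 303.6 × 827.2 × 10⁻³ = 188.4 kN.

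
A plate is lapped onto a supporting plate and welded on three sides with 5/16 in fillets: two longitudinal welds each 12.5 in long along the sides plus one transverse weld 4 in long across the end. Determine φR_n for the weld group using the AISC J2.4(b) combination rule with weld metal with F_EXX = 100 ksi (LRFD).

φR_n ≈ 288 kips

t_e = 0.707 × 0.3125 = 0.2209 in.
R_nwl = 0.6 × 100 × 0.2209 × 25 = 331.4 kips (longitudinal, 2 welds).
R_nwt = 0.6 × 100 × 0.2209 × 4 = 53.02 kips (transverse, base value).
(i) R_nwl + R_nwt = 384.4 kips; (ii) 0.85 R_nwl + 1.5 R_nwt = 361.2 kips.
R_n = max = 384.4 kips [governs: (i)]; φR_n = 288.3 kips.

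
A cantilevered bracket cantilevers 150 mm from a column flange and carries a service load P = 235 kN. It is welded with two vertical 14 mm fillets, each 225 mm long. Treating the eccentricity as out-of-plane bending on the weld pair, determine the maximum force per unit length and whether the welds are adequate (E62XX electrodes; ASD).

E62XX → F_EXX = 620 MPa.
L_w = 2 × 225 = 450 mm; section modulus (unit throat) S = 2 × L²/6 = 16880 mm².
Direct shear f_v = P/L_w = 235×10³/450 = 522.2 N/mm.
Moment M = P × e = 235×10³ × 150 = 35250000 N·mm; bending f_b = M/S = 2089 N/mm.
f_max = √(f_v² + f_b²) = √(522.2² + 2089²) = 2153 N/mm.
r_n/Ω = (1/2.0) × 0.6 × 620 × (0.707 × 14) = 1841 N/mm → NOT adequate.

f_max ≈ 2150 N/mm; NOT adequate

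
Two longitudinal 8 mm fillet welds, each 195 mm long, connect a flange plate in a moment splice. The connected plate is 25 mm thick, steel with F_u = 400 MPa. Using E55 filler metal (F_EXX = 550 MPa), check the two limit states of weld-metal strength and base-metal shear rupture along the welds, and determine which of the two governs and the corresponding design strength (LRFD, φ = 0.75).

φR_n ≈ 546 kN (weld metal governs)

t_e = 0.707 × 8 = 5.656 mm; L = 390 mm.
Weld metal: φR_n = 0.75 × 0.6 × 550 × 5.656 × 390 × 10⁻³ = 545.9 kN.
Base metal (shear rupture): φR_n = 0.75 × 0.6 × 400 × 25 × 390 × 10⁻³ = 1755 kN.
Governing: weld metal.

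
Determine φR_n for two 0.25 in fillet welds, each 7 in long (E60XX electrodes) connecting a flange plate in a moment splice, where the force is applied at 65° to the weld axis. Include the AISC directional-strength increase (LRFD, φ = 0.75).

φR_n ≈ 95.6 kip

E60XX → F_EXX = 60 ksi.
t_e = 0.707 × 0.25 = 0.1767 in; A_we = 0.1767 × 14 = 2.474 in².
Directional factor: 1.0 + 0.5 sin^1.5(65°) = 1.431.
F_nw = 0.6 × 60 × 1.431 = 51.53 ksi.
φR_n = 0.75 × 51.53 × 2.474 = 95.63 kip.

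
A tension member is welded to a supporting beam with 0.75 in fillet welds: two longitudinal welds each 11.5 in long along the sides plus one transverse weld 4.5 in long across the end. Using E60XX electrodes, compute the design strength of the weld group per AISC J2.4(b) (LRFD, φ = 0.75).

E60XX → F_EXX = 60 ksi.
t_e = 0.707 × 0.75 = 0.5302 in.
R_nwl = 0.6 × 60 × 0.5302 × 23 = 439 kip (longitudinal, 2 welds).
R_nwt = 0.6 × 60 × 0.5302 × 4.5 = 85.9 kip (transverse, base value).
(i) R_nwl + R_nwt = 524.9 kip; (ii) 0.85 R_nwl + 1.5 R_nwt = 502 kip.
R_n = max = 524.9 kip [governs: (i)]; φR_n = 393.7 kip.

φR_n ≈ 394 kip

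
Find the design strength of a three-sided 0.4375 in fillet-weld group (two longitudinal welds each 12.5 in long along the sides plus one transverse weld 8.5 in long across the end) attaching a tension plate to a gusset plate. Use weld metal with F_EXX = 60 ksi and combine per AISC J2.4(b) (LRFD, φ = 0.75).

φR_n ≈ 284 kips

t_e = 0.707 × 0.4375 = 0.3093 in.
R_nwl = 0.6 × 60 × 0.3093 × 25 = 278.4 kips (longitudinal, 2 welds).
R_nwt = 0.6 × 60 × 0.3093 × 8.5 = 94.65 kips (transverse, base value).
(i) R_nwl + R_nwt = 373 kips; (ii) 0.85 R_nwl + 1.5 R_nwt = 378.6 kips.
R_n = max = 378.6 kips [governs: (ii)]; φR_n = 283.9 kips.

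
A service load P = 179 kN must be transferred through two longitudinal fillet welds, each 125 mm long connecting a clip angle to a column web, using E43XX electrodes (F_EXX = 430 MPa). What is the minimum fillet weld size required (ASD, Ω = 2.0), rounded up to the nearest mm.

Total weld length L = 250 mm.
Required throat t_e = P × Ω / (0.6 F_EXX × L) = 179 × 2.0 / (0.6 × 430 × 250 × 10⁻³) = 5.55 mm.
Required leg w = t_e / 0.707 = 7.851 mm → use 8 mm.

w = 8 mm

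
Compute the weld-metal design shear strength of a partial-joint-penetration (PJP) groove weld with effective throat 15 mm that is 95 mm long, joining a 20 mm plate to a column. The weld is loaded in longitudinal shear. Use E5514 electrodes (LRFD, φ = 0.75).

φR_n ≈ 353 kN

E55XX → F_EXX = 550 MPa.
Effective throat (given) t_e = 15 mm.
A_we = 15 × 95 = 1425 mm².
F_nw = 0.6 F_EXX = 330 MPa.
φR_n = 0.75 × 330 × 1425 × 10⁻³ = 352.7 kN.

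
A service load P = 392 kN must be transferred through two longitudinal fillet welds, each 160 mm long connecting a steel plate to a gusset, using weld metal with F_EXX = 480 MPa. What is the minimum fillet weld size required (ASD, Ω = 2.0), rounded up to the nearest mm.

w = 13 mm

Total weld length L = 320 mm.
Required throat t_e = P × Ω / (0.6 F_EXX × L) = 392 × 2.0 / (0.6 × 480 × 320 × 10⁻³) = 8.507 mm.
Required leg w = t_e / 0.707 = 12.03 mm → use 13 mm.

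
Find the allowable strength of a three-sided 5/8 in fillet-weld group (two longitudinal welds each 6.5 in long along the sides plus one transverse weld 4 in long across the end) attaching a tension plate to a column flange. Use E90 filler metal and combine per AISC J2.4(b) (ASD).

E90XX → F_EXX = 90 ksi.
t_e = 0.707 × 0.625 = 0.4419 in.
R_nwl = 0.6 × 90 × 0.4419 × 13 = 310.2 kips (longitudinal, 2 welds).
R_nwt = 0.6 × 90 × 0.4419 × 4 = 95.44 kips (transverse, base value).
(i) R_nwl + R_nwt = 405.6 kips; (ii) 0.85 R_nwl + 1.5 R_nwt = 406.8 kips.
R_n = max = 406.8 kips [governs: (ii)]; R_n/Ω = 203.4 kips.

R_n/Ω ≈ 203 kips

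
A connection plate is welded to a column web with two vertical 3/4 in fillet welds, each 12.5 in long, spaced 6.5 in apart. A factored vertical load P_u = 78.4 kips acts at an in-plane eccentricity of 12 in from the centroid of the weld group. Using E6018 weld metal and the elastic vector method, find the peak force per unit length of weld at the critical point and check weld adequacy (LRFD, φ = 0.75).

f_max ≈ 13 kip/in; adequate

E60XX → F_EXX = 60 ksi.
Total weld length L_w = 25 in. Treat welds as unit-width lines.
Polar moment about centroid: J = 2[d³/12 + d(b/2)²] = 2[12.5³/12 + 12.5×3.25²] = 589.6 in³.
Direct shear f_v = P/L_w = 78.4 / 25 = 3.136 kip/in (vertical).
Torsion M = P·e = 78.4 × 12 = 940.8 kip·in.
Critical point at (x, y) = (3.25, 6.25) from centroid. f_tx = M·y/J = 9.973 kip/in; f_ty = M·x/J = 5.186 kip/in.
Resultant f_max = √[f_tx² + (f_v + f_ty)²] = √[9.973² + (3.136 + 5.186)²] = 12.99 kip/in.
Capacity per unit length: φr_n = 0.75 × 0.6 × 60 × (0.707 × 0.75) = 14.32 kip/in.
12.99 ≤ 14.32 → adequate.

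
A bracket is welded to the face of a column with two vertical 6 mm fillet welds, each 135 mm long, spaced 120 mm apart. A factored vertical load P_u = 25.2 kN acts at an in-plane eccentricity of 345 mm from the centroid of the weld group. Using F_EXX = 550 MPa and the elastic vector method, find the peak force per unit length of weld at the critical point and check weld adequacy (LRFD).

Total weld length L_w = 270 mm. Treat welds as unit-width lines.
Polar moment about centroid: J = 2[d³/12 + d(b/2)²] = 2[135³/12 + 135×60²] = 1382000 mm³.
Direct shear f_v = P/L_w = 25.2×10³ / 270 = 93.33 N/mm (vertical).
Torsion M = P·e = 25.2×10³ × 345 = 8694000 N·mm.
Critical point at (x, y) = (60, 67.5) from centroid. f_tx = M·y/J = 424.6 N/mm; f_ty = M·x/J = 377.4 N/mm.
Resultant f_max = √[f_tx² + (f_v + f_ty)²] = √[424.6² + (93.33 + 377.4)²] = 634 N/mm.
Capacity per unit length: φr_n = 0.75 × 0.6 × 550 × (0.707 × 6) = 1050 N/mm.
634 ≤ 1050 → adequate.

f_max ≈ 634 N/mm; adequate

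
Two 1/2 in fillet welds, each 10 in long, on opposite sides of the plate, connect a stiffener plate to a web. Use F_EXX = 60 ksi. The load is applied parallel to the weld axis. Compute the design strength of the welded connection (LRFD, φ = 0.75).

φR_n ≈ 191 kip

Effective throat t_e = 0.707 × 0.5 = 0.3535 in.
Total length L = 20 in; A_we = 0.3535 × 20 = 7.07 in².
F_nw = 0.6 F_EXX = 0.6 × 60 = 36 ksi.
φR_n = 0.75 × 36 × 7.07 = 190.9 kip.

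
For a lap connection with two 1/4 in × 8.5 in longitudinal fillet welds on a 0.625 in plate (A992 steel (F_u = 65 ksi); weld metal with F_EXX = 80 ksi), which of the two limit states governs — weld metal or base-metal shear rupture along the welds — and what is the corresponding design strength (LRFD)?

φR_n ≈ 108 kips (weld metal governs)

t_e = 0.707 × 0.25 = 0.1767 in; L = 17 in.
Weld metal: φR_n = 0.75 × 0.6 × 80 × 0.1767 × 17 = 108.2 kips.
Base metal (shear rupture): φR_n = 0.75 × 0.6 × 65 × 0.625 × 17 = 310.8 kips.
Governing: weld metal.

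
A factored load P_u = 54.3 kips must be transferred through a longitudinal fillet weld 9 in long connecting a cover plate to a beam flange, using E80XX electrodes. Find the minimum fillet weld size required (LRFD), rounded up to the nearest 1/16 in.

w = 1/4 in

E80XX → F_EXX = 80 ksi.
Total weld length L = 9 in.
Required throat t_e = P_u / (φ × 0.6 F_EXX × L) = 54.3 / (0.75 × 0.6 × 80 × 9) = 0.1676 in.
Required leg w = t_e / 0.707 = 0.237 in → use 1/4 in.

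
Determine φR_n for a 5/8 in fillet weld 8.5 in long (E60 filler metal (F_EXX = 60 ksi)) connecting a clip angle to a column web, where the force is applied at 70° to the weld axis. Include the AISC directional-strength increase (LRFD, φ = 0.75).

φR_n ≈ 148 kip

t_e = 0.707 × 0.625 = 0.4419 in; A_we = 0.4419 × 8.5 = 3.756 in².
Directional factor: 1.0 + 0.5 sin^1.5(70°) = 1.455.
F_nw = 0.6 × 60 × 1.455 = 52.4 ksi.
φR_n = 0.75 × 52.4 × 3.756 = 147.6 kip.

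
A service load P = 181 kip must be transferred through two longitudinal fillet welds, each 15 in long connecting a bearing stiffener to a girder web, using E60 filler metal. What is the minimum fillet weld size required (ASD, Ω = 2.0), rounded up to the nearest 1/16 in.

E60XX → F_EXX = 60 ksi.
Total weld length L = 30 in.
Required throat t_e = P × Ω / (0.6 F_EXX × L) = 181 × 2.0 / (0.6 × 60 × 30) = 0.3352 in.
Required leg w = t_e / 0.707 = 0.4741 in → use 1/2 in.

w = 1/2 in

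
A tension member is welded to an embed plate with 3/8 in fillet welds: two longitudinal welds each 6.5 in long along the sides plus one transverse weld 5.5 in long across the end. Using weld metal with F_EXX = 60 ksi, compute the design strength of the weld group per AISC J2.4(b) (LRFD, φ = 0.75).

φR_n ≈ 138 kip

t_e = 0.707 × 0.375 = 0.2651 in.
R_nwl = 0.6 × 60 × 0.2651 × 13 = 124.1 kip (longitudinal, 2 welds).
R_nwt = 0.6 × 60 × 0.2651 × 5.5 = 52.49 kip (transverse, base value).
(i) R_nwl + R_nwt = 176.6 kip; (ii) 0.85 R_nwl + 1.5 R_nwt = 184.2 kip.
R_n = max = 184.2 kip [governs: (ii)]; φR_n = 138.2 kip.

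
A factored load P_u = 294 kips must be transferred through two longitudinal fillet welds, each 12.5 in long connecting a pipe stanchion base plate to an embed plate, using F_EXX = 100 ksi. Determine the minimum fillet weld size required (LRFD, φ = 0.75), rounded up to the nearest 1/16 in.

Total weld length L = 25 in.
Required throat t_e = P_u / (φ × 0.6 F_EXX × L) = 294 / (0.75 × 0.6 × 100 × 25) = 0.2613 in.
Required leg w = t_e / 0.707 = 0.3696 in → use 3/8 in.

w = 3/8 in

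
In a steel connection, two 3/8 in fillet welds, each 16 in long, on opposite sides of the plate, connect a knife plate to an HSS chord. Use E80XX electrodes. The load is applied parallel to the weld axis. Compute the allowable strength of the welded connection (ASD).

R_n/Ω ≈ 204 kip

E80XX → F_EXX = 80 ksi.
Effective throat t_e = 0.707 × 0.375 = 0.2651 in.
Total length L = 32 in; A_we = 0.2651 × 32 = 8.484 in².
F_nw = 0.6 F_EXX = 0.6 × 80 = 48 ksi.
R_n = 48 × 8.484 = 407.2 kip; R_n/Ω = 407.2/2.0 = 203.6 kip.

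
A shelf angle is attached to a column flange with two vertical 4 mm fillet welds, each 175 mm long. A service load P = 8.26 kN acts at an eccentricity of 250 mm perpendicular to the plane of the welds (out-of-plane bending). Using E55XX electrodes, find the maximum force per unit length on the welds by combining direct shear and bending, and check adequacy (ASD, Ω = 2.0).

f_max ≈ 204 N/mm; adequate

E55XX → F_EXX = 550 MPa.
L_w = 2 × 175 = 350 mm; section modulus (unit throat) S = 2 × L²/6 = 10210 mm².
Direct shear f_v = P/L_w = 8.26×10³/350 = 23.6 N/mm.
Moment M = P × e = 8.26×10³ × 250 = 2065000 N·mm; bending f_b = M/S = 202.3 N/mm.
f_max = √(f_v² + f_b²) = √(23.6² + 202.3²) = 203.7 N/mm.
r_n/Ω = (1/2.0) × 0.6 × 550 × (0.707 × 4) = 466.6 N/mm → adequate.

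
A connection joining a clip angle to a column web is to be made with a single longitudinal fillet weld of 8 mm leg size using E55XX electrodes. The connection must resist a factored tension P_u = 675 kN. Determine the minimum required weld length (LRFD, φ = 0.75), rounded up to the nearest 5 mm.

L = 485 mm

E55XX → F_EXX = 550 MPa.
Throat t_e = 0.707 × 8 = 5.656 mm.
φr_n = 0.75 × 0.6 × 550 × 5.656 × 10⁻³ = 1.4 kN/mm.
L_req = P_u / φr_n = 675 / 1.4 = 482.2 mm total.
Round up → use L = 485 mm.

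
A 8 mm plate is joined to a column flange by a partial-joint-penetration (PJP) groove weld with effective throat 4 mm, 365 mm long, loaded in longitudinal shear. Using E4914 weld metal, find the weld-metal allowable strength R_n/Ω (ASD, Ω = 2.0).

R_n/Ω ≈ 215 kN

E49XX → F_EXX = 490 MPa.
Effective throat (given) t_e = 4 mm.
A_we = 4 × 365 = 1460 mm².
F_nw = 0.6 F_EXX = 294 MPa.
R_n/Ω = (294 × 1460) / 2.0 × 10⁻³ = 214.6 kN.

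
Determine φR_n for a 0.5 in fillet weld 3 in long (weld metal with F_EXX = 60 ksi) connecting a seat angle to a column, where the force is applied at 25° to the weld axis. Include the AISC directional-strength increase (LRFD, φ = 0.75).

φR_n ≈ 32.6 kip

t_e = 0.707 × 0.5 = 0.3535 in; A_we = 0.3535 × 3 = 1.06 in².
Directional factor: 1.0 + 0.5 sin^1.5(25°) = 1.137.
F_nw = 0.6 × 60 × 1.137 = 40.95 ksi.
φR_n = 0.75 × 40.95 × 1.06 = 32.57 kip.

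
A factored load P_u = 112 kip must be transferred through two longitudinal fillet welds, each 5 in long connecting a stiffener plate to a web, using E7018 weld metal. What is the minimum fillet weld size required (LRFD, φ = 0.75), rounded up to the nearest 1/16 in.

E70XX → F_EXX = 70 ksi.
Total weld length L = 10 in.
Required throat t_e = P_u / (φ × 0.6 F_EXX × L) = 112 / (0.75 × 0.6 × 70 × 10) = 0.3556 in.
Required leg w = t_e / 0.707 = 0.5029 in → use 9/16 in.

w = 9/16 in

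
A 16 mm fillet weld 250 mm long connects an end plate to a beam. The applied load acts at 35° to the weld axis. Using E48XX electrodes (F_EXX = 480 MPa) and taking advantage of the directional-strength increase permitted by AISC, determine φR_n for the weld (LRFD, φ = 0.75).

φR_n ≈ 744 kN

t_e = 0.707 × 16 = 11.31 mm; A_we = 11.31 × 250 = 2828 mm².
Directional factor: 1.0 + 0.5 sin^1.5(35°) = 1.217.
F_nw = 0.6 × 480 × 1.217 = 350.6 MPa.
φR_n = 0.75 × 350.6 × 2828 × 10⁻³ = 743.5 kN.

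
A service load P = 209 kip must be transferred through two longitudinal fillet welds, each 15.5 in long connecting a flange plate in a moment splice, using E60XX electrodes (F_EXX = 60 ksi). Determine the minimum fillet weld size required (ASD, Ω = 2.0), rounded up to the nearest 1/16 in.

w = 9/16 in

Total weld length L = 31 in.
Required throat t_e = P × Ω / (0.6 F_EXX × L) = 209 × 2.0 / (0.6 × 60 × 31) = 0.3746 in.
Required leg w = t_e / 0.707 = 0.5298 in → use 9/16 in.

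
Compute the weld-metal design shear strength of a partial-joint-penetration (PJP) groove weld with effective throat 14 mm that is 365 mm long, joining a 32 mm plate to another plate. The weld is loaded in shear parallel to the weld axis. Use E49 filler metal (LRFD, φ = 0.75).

E49XX → F_EXX = 490 MPa.
Effective throat (given) t_e = 14 mm.
A_we = 14 × 365 = 5110 mm².
F_nw = 0.6 F_EXX = 294 MPa.
φR_n = 0.75 × 294 × 5110 × 10⁻³ = 1127 kN.

φR_n ≈ 1130 kN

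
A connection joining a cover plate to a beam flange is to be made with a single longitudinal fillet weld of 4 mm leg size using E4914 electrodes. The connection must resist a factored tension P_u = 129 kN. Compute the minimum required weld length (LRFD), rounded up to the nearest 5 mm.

L = 210 mm

E49XX → F_EXX = 490 MPa.
Throat t_e = 0.707 × 4 = 2.828 mm.
φr_n = 0.75 × 0.6 × 490 × 2.828 × 10⁻³ = 0.6236 kN/mm.
L_req = P_u / φr_n = 129 / 0.6236 = 206.9 mm total.
Round up → use L = 210 mm.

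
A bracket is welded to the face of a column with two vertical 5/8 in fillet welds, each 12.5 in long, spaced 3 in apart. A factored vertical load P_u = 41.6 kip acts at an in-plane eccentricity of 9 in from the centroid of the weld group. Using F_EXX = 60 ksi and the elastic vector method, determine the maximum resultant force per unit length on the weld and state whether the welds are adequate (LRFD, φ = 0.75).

f_max ≈ 6.88 kip/in; adequate

Total weld length L_w = 25 in. Treat welds as unit-width lines.
Polar moment about centroid: J = 2[d³/12 + d(b/2)²] = 2[12.5³/12 + 12.5×1.5²] = 381.8 in³.
Direct shear f_v = P/L_w = 41.6 / 25 = 1.664 kip/in (vertical).
Torsion M = P·e = 41.6 × 9 = 374.4 kip·in.
Critical point at (x, y) = (1.5, 6.25) from centroid. f_tx = M·y/J = 6.129 kip/in; f_ty = M·x/J = 1.471 kip/in.
Resultant f_max = √[f_tx² + (f_v + f_ty)²] = √[6.129² + (1.664 + 1.471)²] = 6.885 kip/in.
Capacity per unit length: φr_n = 0.75 × 0.6 × 60 × (0.707 × 0.625) = 11.93 kip/in.
6.885 ≤ 11.93 → adequate.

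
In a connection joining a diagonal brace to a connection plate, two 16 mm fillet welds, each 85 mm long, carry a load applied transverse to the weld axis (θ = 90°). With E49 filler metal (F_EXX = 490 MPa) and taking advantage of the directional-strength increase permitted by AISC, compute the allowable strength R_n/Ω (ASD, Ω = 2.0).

R_n/Ω ≈ 424 kN

t_e = 0.707 × 16 = 11.31 mm; A_we = 11.31 × 170 = 1923 mm².
Directional factor: 1.0 + 0.5 sin^1.5(90°) = 1.5.
F_nw = 0.6 × 490 × 1.5 = 441 MPa.
R_n/Ω = (441 × 1923) / 2.0 × 10⁻³ = 424 kN.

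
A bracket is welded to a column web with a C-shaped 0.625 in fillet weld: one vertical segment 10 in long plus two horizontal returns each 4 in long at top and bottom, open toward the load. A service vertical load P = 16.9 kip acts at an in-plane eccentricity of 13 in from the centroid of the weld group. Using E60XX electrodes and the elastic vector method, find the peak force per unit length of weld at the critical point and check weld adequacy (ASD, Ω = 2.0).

f_max ≈ 4.71 kip/in; adequate

E60XX → F_EXX = 60 ksi.
Total weld length L_w = 18 in. Treat welds as unit-width lines.
Centroid: x̄ = 2×4×2 / 18 = 0.8889 in from the vertical weld.
Polar moment about centroid: J = I_x + I_y = [10³/12 + 2×4×5²] + [10×0.8889² + 2(4³/12 + 4×1.111²)] = 311.8 in³.
Direct shear f_v = P/L_w = 16.9 / 18 = 0.9389 kip/in (vertical).
Torsion M = P·e = 16.9 × 13 = 219.7 kip·in.
Critical point at (x, y) = (3.111, 5) from centroid. f_tx = M·y/J = 3.523 kip/in; f_ty = M·x/J = 2.192 kip/in.
Resultant f_max = √[f_tx² + (f_v + f_ty)²] = √[3.523² + (0.9389 + 2.192)²] = 4.714 kip/in.
Capacity per unit length: r_n/Ω = (1/2.0) × 0.6 × 60 × (0.707 × 0.625) = 7.954 kip/in.
4.714 ≤ 7.954 → adequate.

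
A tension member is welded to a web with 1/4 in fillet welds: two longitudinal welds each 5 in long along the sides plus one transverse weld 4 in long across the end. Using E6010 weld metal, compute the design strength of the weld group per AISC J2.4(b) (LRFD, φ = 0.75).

φR_n ≈ 69.2 kips

E60XX → F_EXX = 60 ksi.
t_e = 0.707 × 0.25 = 0.1767 in.
R_nwl = 0.6 × 60 × 0.1767 × 10 = 63.63 kips (longitudinal, 2 welds).
R_nwt = 0.6 × 60 × 0.1767 × 4 = 25.45 kips (transverse, base value).
(i) R_nwl + R_nwt = 89.08 kips; (ii) 0.85 R_nwl + 1.5 R_nwt = 92.26 kips.
R_n = max = 92.26 kips [governs: (ii)]; φR_n = 69.2 kips.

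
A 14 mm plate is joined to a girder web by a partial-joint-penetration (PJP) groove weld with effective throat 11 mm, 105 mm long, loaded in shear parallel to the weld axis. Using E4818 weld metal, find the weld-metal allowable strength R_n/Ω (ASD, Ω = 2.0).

R_n/Ω ≈ 166 kN

E48XX → F_EXX = 480 MPa.
Effective throat (given) t_e = 11 mm.
A_we = 11 × 105 = 1155 mm².
F_nw = 0.6 F_EXX = 288 MPa.
R_n/Ω = (288 × 1155) / 2.0 × 10⁻³ = 166.3 kN.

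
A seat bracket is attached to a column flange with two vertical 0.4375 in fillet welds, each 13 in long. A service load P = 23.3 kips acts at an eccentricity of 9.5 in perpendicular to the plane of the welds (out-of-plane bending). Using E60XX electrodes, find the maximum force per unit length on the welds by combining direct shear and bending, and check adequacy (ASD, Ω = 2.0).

f_max ≈ 4.03 kip/in; adequate

E60XX → F_EXX = 60 ksi.
L_w = 2 × 13 = 26 in; section modulus (unit throat) S = 2 × L²/6 = 56.33 in².
Direct shear f_v = P/L_w = 23.3/26 = 0.8962 kip/in.
Moment M = P × e = 23.3 × 9.5 = 221.35 kip·in; bending f_b = M/S = 3.929 kip/in.
f_max = √(f_v² + f_b²) = √(0.8962² + 3.929²) = 4.03 kip/in.
r_n/Ω = (1/2.0) × 0.6 × 60 × (0.707 × 0.4375) = 5.568 kip/in → adequate.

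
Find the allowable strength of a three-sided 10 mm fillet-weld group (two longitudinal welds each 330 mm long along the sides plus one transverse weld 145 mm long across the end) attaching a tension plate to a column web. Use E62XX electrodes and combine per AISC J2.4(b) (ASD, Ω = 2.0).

R_n/Ω ≈ 1060 kN

E62XX → F_EXX = 620 MPa.
t_e = 0.707 × 10 = 7.07 mm.
R_nwl = 0.6 × 620 × 7.07 × 660 × 10⁻³ = 1736 kN (longitudinal, 2 welds).
R_nwt = 0.6 × 620 × 7.07 × 145 × 10⁻³ = 381.4 kN (transverse, base value).
(i) R_nwl + R_nwt = 2117 kN; (ii) 0.85 R_nwl + 1.5 R_nwt = 2047 kN.
R_n = max = 2117 kN [governs: (i)]; R_n/Ω = 1059 kN.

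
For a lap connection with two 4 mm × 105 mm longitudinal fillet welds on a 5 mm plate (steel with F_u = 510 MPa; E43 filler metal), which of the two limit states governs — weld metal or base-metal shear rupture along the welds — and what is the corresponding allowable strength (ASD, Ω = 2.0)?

E43XX → F_EXX = 430 MPa.
t_e = 0.707 × 4 = 2.828 mm; L = 210 mm.
Weld metal: R_n/Ω = (1/2.0) × 0.6 × 430 × 2.828 × 210 × 10⁻³ = 76.61 kN.
Base metal (shear rupture): R_n/Ω = (1/2.0) × 0.6 × 510 × 5 × 210 × 10⁻³ = 160.7 kN.
Governing: weld metal.

R_n/Ω ≈ 76.6 kN (weld metal governs)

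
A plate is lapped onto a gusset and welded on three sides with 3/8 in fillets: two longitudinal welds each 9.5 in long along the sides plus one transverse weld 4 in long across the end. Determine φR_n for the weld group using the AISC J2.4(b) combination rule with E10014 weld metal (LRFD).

E100XX → F_EXX = 100 ksi.
t_e = 0.707 × 0.375 = 0.2651 in.
R_nwl = 0.6 × 100 × 0.2651 × 19 = 302.2 kip (longitudinal, 2 welds).
R_nwt = 0.6 × 100 × 0.2651 × 4 = 63.63 kip (transverse, base value).
(i) R_nwl + R_nwt = 365.9 kip; (ii) 0.85 R_nwl + 1.5 R_nwt = 352.4 kip.
R_n = max = 365.9 kip [governs: (i)]; φR_n = 274.4 kip.

φR_n ≈ 274 kip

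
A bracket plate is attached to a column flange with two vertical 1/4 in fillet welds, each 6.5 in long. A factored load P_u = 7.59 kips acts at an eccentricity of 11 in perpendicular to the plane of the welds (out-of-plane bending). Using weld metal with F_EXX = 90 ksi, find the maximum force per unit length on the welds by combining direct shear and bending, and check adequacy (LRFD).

L_w = 2 × 6.5 = 13 in; section modulus (unit throat) S = 2 × L²/6 = 14.08 in².
Direct shear f_v = P/L_w = 7.59/13 = 0.5838 kip/in.
Moment M = P × e = 7.59 × 11 = 83.49 kip·in; bending f_b = M/S = 5.928 kip/in.
f_max = √(f_v² + f_b²) = √(0.5838² + 5.928²) = 5.957 kip/in.
φr_n = 0.75 × 0.6 × 90 × (0.707 × 0.25) = 7.158 kip/in → adequate.

f_max ≈ 5.96 kip/in; adequate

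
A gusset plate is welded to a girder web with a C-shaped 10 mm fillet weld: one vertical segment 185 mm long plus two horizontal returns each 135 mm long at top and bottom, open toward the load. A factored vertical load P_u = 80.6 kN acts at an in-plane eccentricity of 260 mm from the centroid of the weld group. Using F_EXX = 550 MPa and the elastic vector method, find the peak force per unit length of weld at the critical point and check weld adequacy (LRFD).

f_max ≈ 877 N/mm; adequate

Total weld length L_w = 455 mm. Treat welds as unit-width lines.
Centroid: x̄ = 2×135×67.5 / 455 = 40.05 mm from the vertical weld.
Polar moment about centroid: J = I_x + I_y = [185³/12 + 2×135×92.5²] + [185×40.05² + 2(135³/12 + 135×27.45²)] = 3748000 mm³.
Direct shear f_v = P/L_w = 80.6×10³ / 455 = 177.1 N/mm (vertical).
Torsion M = P·e = 80.6×10³ × 260 = 20956000 N·mm.
Critical point at (x, y) = (94.95, 92.5) from centroid. f_tx = M·y/J = 517.2 N/mm; f_ty = M·x/J = 530.9 N/mm.
Resultant f_max = √[f_tx² + (f_v + f_ty)²] = √[517.2² + (177.1 + 530.9)²] = 876.8 N/mm.
Capacity per unit length: φr_n = 0.75 × 0.6 × 550 × (0.707 × 10) = 1750 N/mm.
876.8 ≤ 1750 → adequate.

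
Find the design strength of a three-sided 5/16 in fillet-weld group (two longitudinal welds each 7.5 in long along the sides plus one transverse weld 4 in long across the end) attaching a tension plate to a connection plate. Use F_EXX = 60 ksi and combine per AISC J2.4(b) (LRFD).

t_e = 0.707 × 0.3125 = 0.2209 in.
R_nwl = 0.6 × 60 × 0.2209 × 15 = 119.3 kip (longitudinal, 2 welds).
R_nwt = 0.6 × 60 × 0.2209 × 4 = 31.81 kip (transverse, base value).
(i) R_nwl + R_nwt = 151.1 kip; (ii) 0.85 R_nwl + 1.5 R_nwt = 149.1 kip.
R_n = max = 151.1 kip [governs: (i)]; φR_n = 113.3 kip.

φR_n ≈ 113 kip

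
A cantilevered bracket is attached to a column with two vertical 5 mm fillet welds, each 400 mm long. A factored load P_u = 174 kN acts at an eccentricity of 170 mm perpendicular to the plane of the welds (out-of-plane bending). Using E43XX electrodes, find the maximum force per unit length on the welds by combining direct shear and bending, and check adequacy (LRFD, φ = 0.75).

E43XX → F_EXX = 430 MPa.
L_w = 2 × 400 = 800 mm; section modulus (unit throat) S = 2 × L²/6 = 53330 mm².
Direct shear f_v = P/L_w = 174×10³/800 = 217.5 N/mm.
Moment M = P × e = 174×10³ × 170 = 29580000 N·mm; bending f_b = M/S = 554.6 N/mm.
f_max = √(f_v² + f_b²) = √(217.5² + 554.6²) = 595.7 N/mm.
φr_n = 0.75 × 0.6 × 430 × (0.707 × 5) = 684 N/mm → adequate.

f_max ≈ 596 N/mm; adequate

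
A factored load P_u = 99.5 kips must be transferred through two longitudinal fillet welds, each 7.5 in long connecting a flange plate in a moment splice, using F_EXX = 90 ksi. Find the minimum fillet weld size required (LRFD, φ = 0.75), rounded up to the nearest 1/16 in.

Total weld length L = 15 in.
Required throat t_e = P_u / (φ × 0.6 F_EXX × L) = 99.5 / (0.75 × 0.6 × 90 × 15) = 0.1638 in.
Required leg w = t_e / 0.707 = 0.2317 in → use 1/4 in.

w = 1/4 in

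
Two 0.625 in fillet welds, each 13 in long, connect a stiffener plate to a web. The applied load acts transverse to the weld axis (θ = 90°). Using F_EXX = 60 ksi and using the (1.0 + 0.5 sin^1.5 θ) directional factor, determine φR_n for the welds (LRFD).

t_e = 0.707 × 0.625 = 0.4419 in; A_we = 0.4419 × 26 = 11.49 in².
Directional factor: 1.0 + 0.5 sin^1.5(90°) = 1.5.
F_nw = 0.6 × 60 × 1.5 = 54 ksi.
φR_n = 0.75 × 54 × 11.49 = 465.3 kip.

φR_n ≈ 465 kip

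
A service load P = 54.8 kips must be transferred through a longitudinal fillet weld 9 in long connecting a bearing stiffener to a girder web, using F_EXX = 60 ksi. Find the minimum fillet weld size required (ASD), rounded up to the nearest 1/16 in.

w = 1/2 in

Total weld length L = 9 in.
Required throat t_e = P × Ω / (0.6 F_EXX × L) = 54.8 × 2.0 / (0.6 × 60 × 9) = 0.3383 in.
Required leg w = t_e / 0.707 = 0.4785 in → use 1/2 in.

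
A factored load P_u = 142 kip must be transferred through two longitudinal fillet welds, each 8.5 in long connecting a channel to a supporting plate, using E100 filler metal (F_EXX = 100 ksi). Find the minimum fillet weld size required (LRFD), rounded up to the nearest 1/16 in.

Total weld length L = 17 in.
Required throat t_e = P_u / (φ × 0.6 F_EXX × L) = 142 / (0.75 × 0.6 × 100 × 17) = 0.1856 in.
Required leg w = t_e / 0.707 = 0.2625 in → use 5/16 in.

w = 5/16 in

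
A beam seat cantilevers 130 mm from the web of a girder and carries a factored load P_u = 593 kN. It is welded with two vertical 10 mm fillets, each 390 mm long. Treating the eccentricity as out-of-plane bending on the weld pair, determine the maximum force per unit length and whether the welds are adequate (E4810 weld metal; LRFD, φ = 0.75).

E48XX → F_EXX = 480 MPa.
L_w = 2 × 390 = 780 mm; section modulus (unit throat) S = 2 × L²/6 = 50700 mm².
Direct shear f_v = P/L_w = 593×10³/780 = 760.3 N/mm.
Moment M = P × e = 593×10³ × 130 = 77090000 N·mm; bending f_b = M/S = 1521 N/mm.
f_max = √(f_v² + f_b²) = √(760.3² + 1521²) = 1700 N/mm.
φr_n = 0.75 × 0.6 × 480 × (0.707 × 10) = 1527 N/mm → NOT adequate.

f_max ≈ 1700 N/mm; NOT adequate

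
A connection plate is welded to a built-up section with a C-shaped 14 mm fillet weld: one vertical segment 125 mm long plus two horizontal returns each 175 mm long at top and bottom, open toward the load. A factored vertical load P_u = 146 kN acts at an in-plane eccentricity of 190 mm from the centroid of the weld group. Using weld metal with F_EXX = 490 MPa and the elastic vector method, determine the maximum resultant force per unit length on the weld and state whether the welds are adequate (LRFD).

f_max ≈ 1400 N/mm; adequate

Total weld length L_w = 475 mm. Treat welds as unit-width lines.
Centroid: x̄ = 2×175×87.5 / 475 = 64.47 mm from the vertical weld.
Polar moment about centroid: J = I_x + I_y = [125³/12 + 2×175×62.5²] + [125×64.47² + 2(175³/12 + 175×23.03²)] = 3128000 mm³.
Direct shear f_v = P/L_w = 146×10³ / 475 = 307.4 N/mm (vertical).
Torsion M = P·e = 146×10³ × 190 = 27740000 N·mm.
Critical point at (x, y) = (110.5, 62.5) from centroid. f_tx = M·y/J = 554.2 N/mm; f_ty = M·x/J = 980.1 N/mm.
Resultant f_max = √[f_tx² + (f_v + f_ty)²] = √[554.2² + (307.4 + 980.1)²] = 1402 N/mm.
Capacity per unit length: φr_n = 0.75 × 0.6 × 490 × (0.707 × 14) = 2183 N/mm.
1402 ≤ 2183 → adequate.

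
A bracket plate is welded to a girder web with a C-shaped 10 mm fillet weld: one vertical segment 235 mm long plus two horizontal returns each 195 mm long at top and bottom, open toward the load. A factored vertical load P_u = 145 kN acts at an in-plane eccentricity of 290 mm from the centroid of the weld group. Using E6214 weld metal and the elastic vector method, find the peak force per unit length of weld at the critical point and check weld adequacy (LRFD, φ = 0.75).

E62XX → F_EXX = 620 MPa.
Total weld length L_w = 625 mm. Treat welds as unit-width lines.
Centroid: x̄ = 2×195×97.5 / 625 = 60.84 mm from the vertical weld.
Polar moment about centroid: J = I_x + I_y = [235³/12 + 2×195×117.5²] + [235×60.84² + 2(195³/12 + 195×36.66²)] = 9096000 mm³.
Direct shear f_v = P/L_w = 145×10³ / 625 = 232 N/mm (vertical).
Torsion M = P·e = 145×10³ × 290 = 42050000 N·mm.
Critical point at (x, y) = (134.2, 117.5) from centroid. f_tx = M·y/J = 543.2 N/mm; f_ty = M·x/J = 620.2 N/mm.
Resultant f_max = √[f_tx² + (f_v + f_ty)²] = √[543.2² + (232 + 620.2)²] = 1011 N/mm.
Capacity per unit length: φr_n = 0.75 × 0.6 × 620 × (0.707 × 10) = 1973 N/mm.
1011 ≤ 1973 → adequate.

f_max ≈ 1010 N/mm; adequate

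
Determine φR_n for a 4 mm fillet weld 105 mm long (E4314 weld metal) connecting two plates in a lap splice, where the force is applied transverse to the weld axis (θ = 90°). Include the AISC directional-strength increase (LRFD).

E43XX → F_EXX = 430 MPa.
t_e = 0.707 × 4 = 2.828 mm; A_we = 2.828 × 105 = 296.9 mm².
Directional factor: 1.0 + 0.5 sin^1.5(90°) = 1.5.
F_nw = 0.6 × 430 × 1.5 = 387 MPa.
φR_n = 0.75 × 387 × 296.9 × 10⁻³ = 86.19 kN.

φR_n ≈ 86.2 kN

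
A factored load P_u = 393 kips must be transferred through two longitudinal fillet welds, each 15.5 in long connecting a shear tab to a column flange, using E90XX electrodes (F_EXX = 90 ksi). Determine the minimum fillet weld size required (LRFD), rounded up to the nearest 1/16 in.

w = 1/2 in

Total weld length L = 31 in.
Required throat t_e = P_u / (φ × 0.6 F_EXX × L) = 393 / (0.75 × 0.6 × 90 × 31) = 0.313 in.
Required leg w = t_e / 0.707 = 0.4427 in → use 1/2 in.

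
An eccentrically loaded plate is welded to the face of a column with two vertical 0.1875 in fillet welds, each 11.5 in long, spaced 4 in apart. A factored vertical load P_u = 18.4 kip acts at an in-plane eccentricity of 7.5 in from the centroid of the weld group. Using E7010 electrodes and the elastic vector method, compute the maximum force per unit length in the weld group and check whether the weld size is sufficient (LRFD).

E70XX → F_EXX = 70 ksi.
Total weld length L_w = 23 in. Treat welds as unit-width lines.
Polar moment about centroid: J = 2[d³/12 + d(b/2)²] = 2[11.5³/12 + 11.5×2²] = 345.5 in³.
Direct shear f_v = P/L_w = 18.4 / 23 = 0.8 kip/in (vertical).
Torsion M = P·e = 18.4 × 7.5 = 138 kip·in.
Critical point at (x, y) = (2, 5.75) from centroid. f_tx = M·y/J = 2.297 kip/in; f_ty = M·x/J = 0.7989 kip/in.
Resultant f_max = √[f_tx² + (f_v + f_ty)²] = √[2.297² + (0.8 + 0.7989)²] = 2.799 kip/in.
Capacity per unit length: φr_n = 0.75 × 0.6 × 70 × (0.707 × 0.1875) = 4.176 kip/in.
2.799 ≤ 4.176 → adequate.

f_max ≈ 2.8 kip/in; adequate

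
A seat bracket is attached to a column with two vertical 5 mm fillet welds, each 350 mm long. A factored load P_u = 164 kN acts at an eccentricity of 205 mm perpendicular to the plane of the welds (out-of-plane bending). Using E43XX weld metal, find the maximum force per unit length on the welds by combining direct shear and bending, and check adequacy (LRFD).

f_max ≈ 856 N/mm; NOT adequate

E43XX → F_EXX = 430 MPa.
L_w = 2 × 350 = 700 mm; section modulus (unit throat) S = 2 × L²/6 = 40830 mm².
Direct shear f_v = P/L_w = 164×10³/700 = 234.3 N/mm.
Moment M = P × e = 164×10³ × 205 = 33620000 N·mm; bending f_b = M/S = 823.3 N/mm.
f_max = √(f_v² + f_b²) = √(234.3² + 823.3²) = 856 N/mm.
φr_n = 0.75 × 0.6 × 430 × (0.707 × 5) = 684 N/mm → NOT adequate.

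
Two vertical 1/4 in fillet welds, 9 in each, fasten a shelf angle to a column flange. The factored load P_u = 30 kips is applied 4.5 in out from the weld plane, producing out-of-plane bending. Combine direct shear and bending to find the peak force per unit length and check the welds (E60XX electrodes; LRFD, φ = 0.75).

f_max ≈ 5.27 kip/in; NOT adequate

E60XX → F_EXX = 60 ksi.
L_w = 2 × 9 = 18 in; section modulus (unit throat) S = 2 × L²/6 = 27 in².
Direct shear f_v = P/L_w = 30/18 = 1.667 kip/in.
Moment M = P × e = 30 × 4.5 = 135 kip·in; bending f_b = M/S = 5 kip/in.
f_max = √(f_v² + f_b²) = √(1.667² + 5²) = 5.27 kip/in.
φr_n = 0.75 × 0.6 × 60 × (0.707 × 0.25) = 4.772 kip/in → NOT adequate.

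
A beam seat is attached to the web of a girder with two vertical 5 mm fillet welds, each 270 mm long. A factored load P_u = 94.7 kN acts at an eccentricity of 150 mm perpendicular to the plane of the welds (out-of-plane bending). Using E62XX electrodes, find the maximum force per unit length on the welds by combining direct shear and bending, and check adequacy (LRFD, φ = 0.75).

E62XX → F_EXX = 620 MPa.
L_w = 2 × 270 = 540 mm; section modulus (unit throat) S = 2 × L²/6 = 24300 mm².
Direct shear f_v = P/L_w = 94.7×10³/540 = 175.4 N/mm.
Moment M = P × e = 94.7×10³ × 150 = 14205000 N·mm; bending f_b = M/S = 584.6 N/mm.
f_max = √(f_v² + f_b²) = √(175.4² + 584.6²) = 610.3 N/mm.
φr_n = 0.75 × 0.6 × 620 × (0.707 × 5) = 986.3 N/mm → adequate.

f_max ≈ 610 N/mm; adequate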